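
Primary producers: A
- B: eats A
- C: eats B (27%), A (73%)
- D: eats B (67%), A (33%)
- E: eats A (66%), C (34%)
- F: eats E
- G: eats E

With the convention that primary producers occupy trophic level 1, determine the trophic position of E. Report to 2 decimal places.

2.43

B: 1 + 1 = 2
C: 1 + (0.27×2 + 0.73×1) = 2.27
D: 1 + (0.67×2 + 0.33×1) = 2.67
E: 1 + (0.66×1 + 0.34×2.27) = 2.4318
F: 1 + 2.4318 = 3.4318
G: 1 + 2.4318 = 3.4318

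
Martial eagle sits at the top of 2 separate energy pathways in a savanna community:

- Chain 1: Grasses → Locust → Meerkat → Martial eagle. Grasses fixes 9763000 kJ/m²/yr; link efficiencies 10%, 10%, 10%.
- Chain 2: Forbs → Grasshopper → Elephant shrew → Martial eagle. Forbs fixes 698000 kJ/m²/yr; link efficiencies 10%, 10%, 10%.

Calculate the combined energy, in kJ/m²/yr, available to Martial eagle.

Chain 1: 9763000 × 0.1 × 0.1 × 0.1 = 9763 kJ/m²/yr
Chain 2: 698000 × 0.1 × 0.1 × 0.1 = 698 kJ/m²/yr
Total at Martial eagle: 9763 + 698 = 10461 kJ/m²/yr

10461 kJ/m²/yr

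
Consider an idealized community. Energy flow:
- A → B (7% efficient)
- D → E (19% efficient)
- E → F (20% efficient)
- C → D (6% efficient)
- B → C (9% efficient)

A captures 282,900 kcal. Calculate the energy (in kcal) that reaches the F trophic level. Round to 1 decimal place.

B: 282900 × 0.07 = 19803 kcal
C: 19803 × 0.09 = 1782.27 kcal
D: 1782.27 × 0.06 = 106.9362 kcal
E: 106.9362 × 0.19 = 20.317878 kcal
F: 20.317878 × 0.2 = 4.0635756 kcal

4.1 kcal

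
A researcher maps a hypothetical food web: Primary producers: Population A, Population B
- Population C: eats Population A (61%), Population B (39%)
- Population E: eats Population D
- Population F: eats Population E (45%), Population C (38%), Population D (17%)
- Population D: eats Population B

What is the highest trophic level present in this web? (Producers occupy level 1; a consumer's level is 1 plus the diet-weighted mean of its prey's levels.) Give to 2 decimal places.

Population C: 1 + (0.61×1 + 0.39×1) = 2
Population D: 1 + 1 = 2
Population E: 1 + 2 = 3
Population F: 1 + (0.45×3 + 0.38×2 + 0.17×2) = 3.45

3.45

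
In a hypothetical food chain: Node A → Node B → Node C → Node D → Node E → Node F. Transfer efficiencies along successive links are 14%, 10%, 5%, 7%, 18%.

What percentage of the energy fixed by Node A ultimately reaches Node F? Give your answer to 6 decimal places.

0.000882%

Product of link efficiencies: 0.14 × 0.1 × 0.05 × 0.07 × 0.18 = 0.00000882
As a percentage: 0.00000882 × 100 = 0.000882%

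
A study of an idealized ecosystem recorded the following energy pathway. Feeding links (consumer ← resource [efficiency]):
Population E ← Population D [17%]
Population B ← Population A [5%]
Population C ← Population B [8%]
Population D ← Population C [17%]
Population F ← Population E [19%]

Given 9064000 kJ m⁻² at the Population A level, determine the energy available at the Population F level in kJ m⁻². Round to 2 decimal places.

Population B: 9064000 × 0.05 = 453200 kJ m⁻²
Population C: 453200 × 0.08 = 36256 kJ m⁻²
Population D: 36256 × 0.17 = 6163.52 kJ m⁻²
Population E: 6163.52 × 0.17 = 1047.7984 kJ m⁻²
Population F: 1047.7984 × 0.19 = 199.081696 kJ m⁻²

199.08 kJ m⁻²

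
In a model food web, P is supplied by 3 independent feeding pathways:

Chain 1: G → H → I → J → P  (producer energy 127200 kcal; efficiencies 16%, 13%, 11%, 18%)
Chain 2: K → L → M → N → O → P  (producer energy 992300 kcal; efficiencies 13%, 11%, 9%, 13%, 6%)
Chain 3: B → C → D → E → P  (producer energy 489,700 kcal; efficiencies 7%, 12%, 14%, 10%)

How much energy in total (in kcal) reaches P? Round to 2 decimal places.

119.94 kcal

Chain 1: 127200 × 0.16 × 0.13 × 0.11 × 0.18 = 52.386048 kcal
Chain 2: 992300 × 0.13 × 0.11 × 0.09 × 0.13 × 0.06 = 9.96130278 kcal
Chain 3: 489700 × 0.07 × 0.12 × 0.14 × 0.1 = 57.58872 kcal
Total at P: 52.386048 + 9.96130278 + 57.58872 = 119.93607078 kcal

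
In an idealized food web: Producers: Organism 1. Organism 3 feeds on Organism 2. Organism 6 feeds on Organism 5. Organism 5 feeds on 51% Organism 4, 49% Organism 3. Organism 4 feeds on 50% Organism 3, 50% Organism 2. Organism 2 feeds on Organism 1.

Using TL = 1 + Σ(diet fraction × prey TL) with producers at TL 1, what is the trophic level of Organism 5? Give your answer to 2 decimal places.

Organism 2: 1 + 1 = 2
Organism 3: 1 + 2 = 3
Organism 4: 1 + (0.5×3 + 0.5×2) = 3.5
Organism 5: 1 + (0.51×3.5 + 0.49×3) = 4.255
Organism 6: 1 + 4.255 = 5.255

4.26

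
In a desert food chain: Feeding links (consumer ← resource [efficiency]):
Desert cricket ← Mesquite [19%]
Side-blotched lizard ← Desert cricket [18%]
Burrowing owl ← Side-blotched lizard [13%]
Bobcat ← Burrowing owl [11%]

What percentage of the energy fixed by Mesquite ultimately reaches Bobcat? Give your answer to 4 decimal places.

0.0489%

Product of link efficiencies: 0.19 × 0.18 × 0.13 × 0.11 = 0.00048906
As a percentage: 0.00048906 × 100 = 0.0489%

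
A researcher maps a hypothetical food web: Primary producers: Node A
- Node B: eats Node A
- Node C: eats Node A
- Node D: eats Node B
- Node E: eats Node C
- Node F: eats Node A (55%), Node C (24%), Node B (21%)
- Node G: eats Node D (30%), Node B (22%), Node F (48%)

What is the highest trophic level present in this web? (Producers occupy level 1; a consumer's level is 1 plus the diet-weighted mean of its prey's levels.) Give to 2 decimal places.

3.52

Node B: 1 + 1 = 2
Node C: 1 + 1 = 2
Node D: 1 + 2 = 3
Node E: 1 + 2 = 3
Node F: 1 + (0.55×1 + 0.24×2 + 0.21×2) = 2.45
Node G: 1 + (0.3×3 + 0.22×2 + 0.48×2.45) = 3.516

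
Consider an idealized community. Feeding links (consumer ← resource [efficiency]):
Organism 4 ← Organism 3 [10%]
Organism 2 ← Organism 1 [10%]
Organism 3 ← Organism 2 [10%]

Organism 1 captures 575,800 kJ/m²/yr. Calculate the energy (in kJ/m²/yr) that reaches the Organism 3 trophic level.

5758 kJ/m²/yr

Organism 2: 575800 × 0.1 = 57580 kJ/m²/yr
Organism 3: 57580 × 0.1 = 5758 kJ/m²/yr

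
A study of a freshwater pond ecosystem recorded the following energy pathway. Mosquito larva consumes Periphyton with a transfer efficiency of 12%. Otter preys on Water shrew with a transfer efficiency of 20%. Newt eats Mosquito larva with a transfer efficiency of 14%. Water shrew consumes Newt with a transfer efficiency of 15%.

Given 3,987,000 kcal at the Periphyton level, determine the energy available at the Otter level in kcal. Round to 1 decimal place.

Mosquito larva: 3987000 × 0.12 = 478440 kcal
Newt: 478440 × 0.14 = 66981.6 kcal
Water shrew: 66981.6 × 0.15 = 10047.24 kcal
Otter: 10047.24 × 0.2 = 2009.448 kcal

2009.4 kcal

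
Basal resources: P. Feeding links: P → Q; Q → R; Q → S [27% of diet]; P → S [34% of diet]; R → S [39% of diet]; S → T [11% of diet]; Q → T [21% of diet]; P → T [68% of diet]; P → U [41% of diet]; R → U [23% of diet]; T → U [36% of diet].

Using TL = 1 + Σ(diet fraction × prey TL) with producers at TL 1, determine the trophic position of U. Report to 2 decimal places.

2.98

Q: 1 + 1 = 2
R: 1 + 2 = 3
S: 1 + (0.27×2 + 0.34×1 + 0.39×3) = 3.05
T: 1 + (0.11×3.05 + 0.21×2 + 0.68×1) = 2.4355
U: 1 + (0.41×1 + 0.23×3 + 0.36×2.4355) = 2.97678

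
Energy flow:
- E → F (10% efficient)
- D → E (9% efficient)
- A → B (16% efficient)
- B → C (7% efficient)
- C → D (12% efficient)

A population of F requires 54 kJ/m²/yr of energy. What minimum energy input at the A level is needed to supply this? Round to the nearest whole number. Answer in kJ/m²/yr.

Cumulative transfer efficiency: 0.16 × 0.07 × 0.12 × 0.09 × 0.1 = 0.000012096
A energy = 54 / 0.000012096 = 4464286 kJ/m²/yr

4464286 kJ/m²/yr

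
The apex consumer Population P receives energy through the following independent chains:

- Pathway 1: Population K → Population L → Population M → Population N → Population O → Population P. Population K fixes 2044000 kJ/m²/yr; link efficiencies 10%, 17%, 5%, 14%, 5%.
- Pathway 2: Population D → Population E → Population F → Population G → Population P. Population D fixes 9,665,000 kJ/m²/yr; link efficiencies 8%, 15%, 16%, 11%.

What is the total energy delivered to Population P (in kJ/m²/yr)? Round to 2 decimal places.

Pathway 1: 2044000 × 0.1 × 0.17 × 0.05 × 0.14 × 0.05 = 12.1618 kJ/m²/yr
Pathway 2: 9665000 × 0.08 × 0.15 × 0.16 × 0.11 = 2041.248 kJ/m²/yr
Total at Population P: 12.1618 + 2041.248 = 2053.4098 kJ/m²/yr

2053.41 kJ/m²/yr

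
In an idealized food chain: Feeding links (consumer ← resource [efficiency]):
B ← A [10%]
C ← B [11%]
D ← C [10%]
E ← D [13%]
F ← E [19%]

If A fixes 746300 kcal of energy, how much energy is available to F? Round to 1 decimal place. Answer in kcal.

B: 746300 × 0.1 = 74630 kcal
C: 74630 × 0.11 = 8209.3 kcal
D: 8209.3 × 0.1 = 820.93 kcal
E: 820.93 × 0.13 = 106.7209 kcal
F: 106.7209 × 0.19 = 20.276971 kcal

20.3 kcal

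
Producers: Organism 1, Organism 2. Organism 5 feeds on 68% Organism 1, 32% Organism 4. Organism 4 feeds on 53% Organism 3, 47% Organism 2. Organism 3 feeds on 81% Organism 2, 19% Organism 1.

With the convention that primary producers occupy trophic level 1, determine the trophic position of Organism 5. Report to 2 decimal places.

2.49

Organism 3: 1 + (0.81×1 + 0.19×1) = 2
Organism 4: 1 + (0.53×2 + 0.47×1) = 2.53
Organism 5: 1 + (0.68×1 + 0.32×2.53) = 2.4896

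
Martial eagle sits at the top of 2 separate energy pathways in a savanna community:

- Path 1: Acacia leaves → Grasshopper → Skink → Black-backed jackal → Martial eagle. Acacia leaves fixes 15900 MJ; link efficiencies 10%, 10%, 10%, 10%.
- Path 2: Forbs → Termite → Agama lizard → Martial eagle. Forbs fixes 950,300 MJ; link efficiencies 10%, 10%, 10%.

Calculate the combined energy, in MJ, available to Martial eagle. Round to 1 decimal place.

Path 1: 15900 × 0.1 × 0.1 × 0.1 × 0.1 = 1.59 MJ
Path 2: 950300 × 0.1 × 0.1 × 0.1 = 950.3 MJ
Total at Martial eagle: 1.59 + 950.3 = 951.89 MJ

951.9 MJ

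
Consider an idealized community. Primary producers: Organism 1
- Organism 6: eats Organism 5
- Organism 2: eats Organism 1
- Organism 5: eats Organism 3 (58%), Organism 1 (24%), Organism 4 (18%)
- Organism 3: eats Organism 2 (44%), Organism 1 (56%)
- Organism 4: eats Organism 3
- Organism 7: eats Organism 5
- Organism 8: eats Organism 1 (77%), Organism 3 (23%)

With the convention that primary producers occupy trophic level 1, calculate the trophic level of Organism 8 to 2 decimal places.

Organism 2: 1 + 1 = 2
Organism 3: 1 + (0.44×2 + 0.56×1) = 2.44
Organism 4: 1 + 2.44 = 3.44
Organism 5: 1 + (0.58×2.44 + 0.24×1 + 0.18×3.44) = 3.2744
Organism 6: 1 + 3.2744 = 4.2744
Organism 7: 1 + 3.2744 = 4.2744
Organism 8: 1 + (0.77×1 + 0.23×2.44) = 2.3312

2.33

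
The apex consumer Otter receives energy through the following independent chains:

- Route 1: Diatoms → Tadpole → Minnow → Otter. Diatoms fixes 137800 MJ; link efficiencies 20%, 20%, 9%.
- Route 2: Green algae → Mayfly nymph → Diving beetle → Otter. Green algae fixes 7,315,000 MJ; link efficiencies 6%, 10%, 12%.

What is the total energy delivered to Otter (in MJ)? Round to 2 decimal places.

5762.88 MJ

Route 1: 137800 × 0.2 × 0.2 × 0.09 = 496.08 MJ
Route 2: 7315000 × 0.06 × 0.1 × 0.12 = 5266.8 MJ
Total at Otter: 496.08 + 5266.8 = 5762.88 MJ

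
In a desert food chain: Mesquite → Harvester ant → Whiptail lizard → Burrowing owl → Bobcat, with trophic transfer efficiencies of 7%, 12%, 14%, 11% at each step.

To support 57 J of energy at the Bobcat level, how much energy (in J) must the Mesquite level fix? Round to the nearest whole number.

Cumulative transfer efficiency: 0.07 × 0.12 × 0.14 × 0.11 = 0.00012936
Mesquite energy = 57 / 0.00012936 = 440631 J

440631 J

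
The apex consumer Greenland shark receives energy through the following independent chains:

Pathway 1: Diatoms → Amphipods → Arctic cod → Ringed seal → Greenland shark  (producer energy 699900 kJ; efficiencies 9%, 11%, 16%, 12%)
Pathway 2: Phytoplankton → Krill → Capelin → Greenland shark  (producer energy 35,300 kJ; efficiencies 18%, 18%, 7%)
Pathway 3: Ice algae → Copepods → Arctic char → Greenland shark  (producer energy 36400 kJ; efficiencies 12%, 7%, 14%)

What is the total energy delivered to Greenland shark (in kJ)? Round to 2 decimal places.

255.90 kJ

Pathway 1: 699900 × 0.09 × 0.11 × 0.16 × 0.12 = 133.036992 kJ
Pathway 2: 35300 × 0.18 × 0.18 × 0.07 = 80.0604 kJ
Pathway 3: 36400 × 0.12 × 0.07 × 0.14 = 42.8064 kJ
Total at Greenland shark: 133.036992 + 80.0604 + 42.8064 = 255.903792 kJ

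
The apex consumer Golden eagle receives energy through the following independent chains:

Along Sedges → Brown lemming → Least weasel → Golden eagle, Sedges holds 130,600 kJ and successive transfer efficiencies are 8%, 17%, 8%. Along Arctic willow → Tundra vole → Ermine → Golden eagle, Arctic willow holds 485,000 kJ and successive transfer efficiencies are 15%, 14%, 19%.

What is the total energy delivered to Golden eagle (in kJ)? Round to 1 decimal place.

Via Sedges: 130600 × 0.08 × 0.17 × 0.08 = 142.0928 kJ
Via Arctic willow: 485000 × 0.15 × 0.14 × 0.19 = 1935.15 kJ
Total at Golden eagle: 142.0928 + 1935.15 = 2077.2428 kJ

2077.2 kJ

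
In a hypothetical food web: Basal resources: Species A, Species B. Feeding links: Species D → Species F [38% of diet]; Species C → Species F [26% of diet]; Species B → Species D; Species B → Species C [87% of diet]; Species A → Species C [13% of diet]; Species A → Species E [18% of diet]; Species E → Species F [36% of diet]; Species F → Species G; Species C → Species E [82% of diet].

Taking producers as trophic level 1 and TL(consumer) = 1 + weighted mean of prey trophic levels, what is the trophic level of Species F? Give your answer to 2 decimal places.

3.30

Species C: 1 + (0.87×1 + 0.13×1) = 2
Species D: 1 + 1 = 2
Species E: 1 + (0.82×2 + 0.18×1) = 2.82
Species F: 1 + (0.38×2 + 0.36×2.82 + 0.26×2) = 3.2952
Species G: 1 + 3.2952 = 4.2952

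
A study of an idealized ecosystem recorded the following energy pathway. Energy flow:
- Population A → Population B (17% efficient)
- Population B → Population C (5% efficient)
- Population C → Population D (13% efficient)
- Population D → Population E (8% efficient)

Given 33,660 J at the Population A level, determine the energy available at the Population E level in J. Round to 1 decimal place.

3.0 J

Population B: 33660 × 0.17 = 5722.2 J
Population C: 5722.2 × 0.05 = 286.11 J
Population D: 286.11 × 0.13 = 37.1943 J
Population E: 37.1943 × 0.08 = 2.975544 J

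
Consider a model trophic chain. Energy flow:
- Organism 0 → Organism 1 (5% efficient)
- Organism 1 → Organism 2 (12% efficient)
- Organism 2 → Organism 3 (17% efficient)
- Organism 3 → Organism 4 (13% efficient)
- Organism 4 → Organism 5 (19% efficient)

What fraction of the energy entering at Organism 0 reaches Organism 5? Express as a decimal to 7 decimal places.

0.0000252

Product of link efficiencies: 0.05 × 0.12 × 0.17 × 0.13 × 0.19 = 0.000025194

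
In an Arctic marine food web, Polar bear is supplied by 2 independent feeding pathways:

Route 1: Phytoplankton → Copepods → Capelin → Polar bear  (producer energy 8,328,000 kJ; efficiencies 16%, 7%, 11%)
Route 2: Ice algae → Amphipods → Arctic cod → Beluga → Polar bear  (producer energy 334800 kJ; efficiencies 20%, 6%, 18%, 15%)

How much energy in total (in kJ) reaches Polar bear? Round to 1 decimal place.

10368.6 kJ

Route 1: 8328000 × 0.16 × 0.07 × 0.11 = 10260.096 kJ
Route 2: 334800 × 0.2 × 0.06 × 0.18 × 0.15 = 108.4752 kJ
Total at Polar bear: 10260.096 + 108.4752 = 10368.5712 kJ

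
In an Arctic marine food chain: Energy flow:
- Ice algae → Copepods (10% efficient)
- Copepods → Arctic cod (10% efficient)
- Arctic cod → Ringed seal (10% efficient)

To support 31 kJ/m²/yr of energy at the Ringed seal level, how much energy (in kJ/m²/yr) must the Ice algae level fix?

Cumulative transfer efficiency: 0.1 × 0.1 × 0.1 = 0.001
Ice algae energy = 31 / 0.001 = 31000 kJ/m²/yr

31000 kJ/m²/yr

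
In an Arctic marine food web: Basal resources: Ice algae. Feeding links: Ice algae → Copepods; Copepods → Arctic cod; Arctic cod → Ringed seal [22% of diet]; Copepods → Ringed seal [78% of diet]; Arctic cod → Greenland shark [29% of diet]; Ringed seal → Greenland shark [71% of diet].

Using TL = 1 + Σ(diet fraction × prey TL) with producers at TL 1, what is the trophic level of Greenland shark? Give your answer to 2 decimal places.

4.16

Copepods: 1 + 1 = 2
Arctic cod: 1 + 2 = 3
Ringed seal: 1 + (0.22×3 + 0.78×2) = 3.22
Greenland shark: 1 + (0.29×3 + 0.71×3.22) = 4.1562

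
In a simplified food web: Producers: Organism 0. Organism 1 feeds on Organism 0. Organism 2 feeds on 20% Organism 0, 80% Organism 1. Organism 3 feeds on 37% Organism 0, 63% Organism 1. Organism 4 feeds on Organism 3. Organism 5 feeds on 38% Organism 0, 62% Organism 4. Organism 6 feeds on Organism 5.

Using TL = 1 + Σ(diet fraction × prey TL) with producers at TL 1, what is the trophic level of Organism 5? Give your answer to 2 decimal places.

3.63

Organism 1: 1 + 1 = 2
Organism 2: 1 + (0.2×1 + 0.8×2) = 2.8
Organism 3: 1 + (0.37×1 + 0.63×2) = 2.63
Organism 4: 1 + 2.63 = 3.63
Organism 5: 1 + (0.38×1 + 0.62×3.63) = 3.6306
Organism 6: 1 + 3.6306 = 4.6306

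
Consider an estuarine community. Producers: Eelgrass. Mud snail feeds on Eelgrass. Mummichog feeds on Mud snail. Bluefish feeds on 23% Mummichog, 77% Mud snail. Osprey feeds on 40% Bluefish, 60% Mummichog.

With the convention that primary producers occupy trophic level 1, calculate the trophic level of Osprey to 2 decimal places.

4.09

Mud snail: 1 + 1 = 2
Mummichog: 1 + 2 = 3
Bluefish: 1 + (0.23×3 + 0.77×2) = 3.23
Osprey: 1 + (0.4×3.23 + 0.6×3) = 4.092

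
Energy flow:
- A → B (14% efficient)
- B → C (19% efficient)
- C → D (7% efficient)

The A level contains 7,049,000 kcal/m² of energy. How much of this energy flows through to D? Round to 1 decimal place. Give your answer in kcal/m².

13125.2 kcal/m²

B: 7049000 × 0.14 = 986860 kcal/m²
C: 986860 × 0.19 = 187503.4 kcal/m²
D: 187503.4 × 0.07 = 13125.238 kcal/m²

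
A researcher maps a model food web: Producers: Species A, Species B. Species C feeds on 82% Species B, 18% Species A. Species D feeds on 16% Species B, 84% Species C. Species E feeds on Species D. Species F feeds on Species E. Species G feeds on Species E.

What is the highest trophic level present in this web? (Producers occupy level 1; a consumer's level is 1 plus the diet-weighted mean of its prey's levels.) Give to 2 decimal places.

4.84

Species C: 1 + (0.82×1 + 0.18×1) = 2
Species D: 1 + (0.16×1 + 0.84×2) = 2.84
Species E: 1 + 2.84 = 3.84
Species F: 1 + 3.84 = 4.84
Species G: 1 + 3.84 = 4.84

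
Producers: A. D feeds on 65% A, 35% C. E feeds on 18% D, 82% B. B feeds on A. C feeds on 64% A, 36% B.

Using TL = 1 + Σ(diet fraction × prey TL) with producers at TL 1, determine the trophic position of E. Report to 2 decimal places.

3.09

B: 1 + 1 = 2
C: 1 + (0.64×1 + 0.36×2) = 2.36
D: 1 + (0.65×1 + 0.35×2.36) = 2.476
E: 1 + (0.18×2.476 + 0.82×2) = 3.08568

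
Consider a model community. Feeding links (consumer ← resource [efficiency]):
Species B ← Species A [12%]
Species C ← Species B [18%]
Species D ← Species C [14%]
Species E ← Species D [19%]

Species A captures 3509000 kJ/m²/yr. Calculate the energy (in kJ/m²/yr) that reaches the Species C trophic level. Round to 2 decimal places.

75794.40 kJ/m²/yr

Species B: 3509000 × 0.12 = 421080 kJ/m²/yr
Species C: 421080 × 0.18 = 75794.4 kJ/m²/yr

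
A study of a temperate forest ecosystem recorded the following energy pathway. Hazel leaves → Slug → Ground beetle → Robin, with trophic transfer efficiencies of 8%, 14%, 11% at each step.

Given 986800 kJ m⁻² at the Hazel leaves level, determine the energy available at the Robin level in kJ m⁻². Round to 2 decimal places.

1215.74 kJ m⁻²

Slug: 986800 × 0.08 = 78944 kJ m⁻²
Ground beetle: 78944 × 0.14 = 11052.16 kJ m⁻²
Robin: 11052.16 × 0.11 = 1215.7376 kJ m⁻²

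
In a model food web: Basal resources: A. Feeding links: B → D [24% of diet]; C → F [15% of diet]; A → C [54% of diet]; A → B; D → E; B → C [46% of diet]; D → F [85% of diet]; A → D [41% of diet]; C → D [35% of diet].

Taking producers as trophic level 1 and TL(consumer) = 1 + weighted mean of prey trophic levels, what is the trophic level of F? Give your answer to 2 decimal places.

B: 1 + 1 = 2
C: 1 + (0.54×1 + 0.46×2) = 2.46
D: 1 + (0.24×2 + 0.35×2.46 + 0.41×1) = 2.751
E: 1 + 2.751 = 3.751
F: 1 + (0.85×2.751 + 0.15×2.46) = 3.70735

3.71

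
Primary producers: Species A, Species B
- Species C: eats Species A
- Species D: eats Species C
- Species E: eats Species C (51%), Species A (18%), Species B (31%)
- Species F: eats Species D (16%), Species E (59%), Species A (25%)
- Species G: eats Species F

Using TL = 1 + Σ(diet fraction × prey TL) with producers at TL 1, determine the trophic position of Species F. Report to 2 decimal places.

3.21

Species C: 1 + 1 = 2
Species D: 1 + 2 = 3
Species E: 1 + (0.51×2 + 0.18×1 + 0.31×1) = 2.51
Species F: 1 + (0.16×3 + 0.59×2.51 + 0.25×1) = 3.2109
Species G: 1 + 3.2109 = 4.2109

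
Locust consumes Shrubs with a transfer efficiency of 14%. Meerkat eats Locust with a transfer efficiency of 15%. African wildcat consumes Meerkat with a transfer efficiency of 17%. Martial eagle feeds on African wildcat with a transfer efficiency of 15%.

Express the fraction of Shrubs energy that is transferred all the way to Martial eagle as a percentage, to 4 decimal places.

0.0536%

Product of link efficiencies: 0.14 × 0.15 × 0.17 × 0.15 = 0.0005355
As a percentage: 0.0005355 × 100 = 0.0536%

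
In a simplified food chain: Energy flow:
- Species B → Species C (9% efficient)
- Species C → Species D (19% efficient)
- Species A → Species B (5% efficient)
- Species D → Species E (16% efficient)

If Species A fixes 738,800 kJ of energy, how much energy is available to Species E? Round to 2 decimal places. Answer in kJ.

101.07 kJ

Species B: 738800 × 0.05 = 36940 kJ
Species C: 36940 × 0.09 = 3324.6 kJ
Species D: 3324.6 × 0.19 = 631.674 kJ
Species E: 631.674 × 0.16 = 101.06784 kJ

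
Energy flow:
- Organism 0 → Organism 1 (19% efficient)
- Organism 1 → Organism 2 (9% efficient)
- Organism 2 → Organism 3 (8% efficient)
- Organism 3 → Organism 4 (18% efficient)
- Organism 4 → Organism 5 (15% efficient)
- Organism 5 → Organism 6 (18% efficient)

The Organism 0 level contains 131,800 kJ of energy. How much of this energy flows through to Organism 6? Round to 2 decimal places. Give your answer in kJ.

0.88 kJ

Organism 1: 131800 × 0.19 = 25042 kJ
Organism 2: 25042 × 0.09 = 2253.78 kJ
Organism 3: 2253.78 × 0.08 = 180.3024 kJ
Organism 4: 180.3024 × 0.18 = 32.454432 kJ
Organism 5: 32.454432 × 0.15 = 4.8681648 kJ
Organism 6: 4.8681648 × 0.18 = 0.876269664 kJ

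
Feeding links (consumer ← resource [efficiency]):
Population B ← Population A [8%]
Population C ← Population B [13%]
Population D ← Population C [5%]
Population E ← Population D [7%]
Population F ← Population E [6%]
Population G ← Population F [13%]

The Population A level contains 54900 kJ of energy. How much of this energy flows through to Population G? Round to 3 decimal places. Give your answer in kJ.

Population B: 54900 × 0.08 = 4392 kJ
Population C: 4392 × 0.13 = 570.96 kJ
Population D: 570.96 × 0.05 = 28.548 kJ
Population E: 28.548 × 0.07 = 1.99836 kJ
Population F: 1.99836 × 0.06 = 0.1199016 kJ
Population G: 0.1199016 × 0.13 = 0.015587208 kJ

0.016 kJ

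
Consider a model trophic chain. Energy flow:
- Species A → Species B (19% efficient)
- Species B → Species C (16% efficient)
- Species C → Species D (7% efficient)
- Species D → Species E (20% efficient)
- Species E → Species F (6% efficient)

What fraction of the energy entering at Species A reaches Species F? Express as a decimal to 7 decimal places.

0.0000255

Product of link efficiencies: 0.19 × 0.16 × 0.07 × 0.2 × 0.06 = 0.000025536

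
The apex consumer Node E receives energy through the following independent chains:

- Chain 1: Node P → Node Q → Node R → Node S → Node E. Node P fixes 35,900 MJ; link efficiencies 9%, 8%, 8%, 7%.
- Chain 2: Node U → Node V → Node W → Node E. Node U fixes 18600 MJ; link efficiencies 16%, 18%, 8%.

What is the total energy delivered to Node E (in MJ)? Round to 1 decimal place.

44.3 MJ

Chain 1: 35900 × 0.09 × 0.08 × 0.08 × 0.07 = 1.447488 MJ
Chain 2: 18600 × 0.16 × 0.18 × 0.08 = 42.8544 MJ
Total at Node E: 1.447488 + 42.8544 = 44.301888 MJ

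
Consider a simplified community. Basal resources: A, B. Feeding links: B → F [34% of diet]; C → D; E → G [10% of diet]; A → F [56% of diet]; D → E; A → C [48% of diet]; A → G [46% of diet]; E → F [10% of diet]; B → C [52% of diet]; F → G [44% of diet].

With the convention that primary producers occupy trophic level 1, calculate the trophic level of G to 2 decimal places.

C: 1 + (0.48×1 + 0.52×1) = 2
D: 1 + 2 = 3
E: 1 + 3 = 4
F: 1 + (0.34×1 + 0.1×4 + 0.56×1) = 2.3
G: 1 + (0.46×1 + 0.1×4 + 0.44×2.3) = 2.872

2.87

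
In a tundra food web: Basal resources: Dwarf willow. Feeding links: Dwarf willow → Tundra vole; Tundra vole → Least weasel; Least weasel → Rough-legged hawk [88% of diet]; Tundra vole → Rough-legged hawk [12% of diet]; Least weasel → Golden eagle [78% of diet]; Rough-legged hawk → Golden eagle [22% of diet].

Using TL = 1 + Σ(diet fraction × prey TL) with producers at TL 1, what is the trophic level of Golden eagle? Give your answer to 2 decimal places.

Tundra vole: 1 + 1 = 2
Least weasel: 1 + 2 = 3
Rough-legged hawk: 1 + (0.88×3 + 0.12×2) = 3.88
Golden eagle: 1 + (0.78×3 + 0.22×3.88) = 4.1936

4.19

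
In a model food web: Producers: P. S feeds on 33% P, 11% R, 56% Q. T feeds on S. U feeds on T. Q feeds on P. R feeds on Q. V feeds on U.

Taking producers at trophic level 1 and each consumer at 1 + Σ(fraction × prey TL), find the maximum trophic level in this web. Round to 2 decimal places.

Q: 1 + 1 = 2
R: 1 + 2 = 3
S: 1 + (0.33×1 + 0.11×3 + 0.56×2) = 2.78
T: 1 + 2.78 = 3.78
U: 1 + 3.78 = 4.78
V: 1 + 4.78 = 5.78

5.78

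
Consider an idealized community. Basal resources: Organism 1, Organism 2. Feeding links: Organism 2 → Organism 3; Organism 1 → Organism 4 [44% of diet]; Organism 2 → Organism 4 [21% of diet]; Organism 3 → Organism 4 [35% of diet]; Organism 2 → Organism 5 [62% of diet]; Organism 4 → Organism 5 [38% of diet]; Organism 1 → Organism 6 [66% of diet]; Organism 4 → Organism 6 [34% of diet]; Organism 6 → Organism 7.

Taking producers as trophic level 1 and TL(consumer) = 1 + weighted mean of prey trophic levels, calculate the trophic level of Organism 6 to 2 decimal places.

2.46

Organism 3: 1 + 1 = 2
Organism 4: 1 + (0.44×1 + 0.21×1 + 0.35×2) = 2.35
Organism 5: 1 + (0.62×1 + 0.38×2.35) = 2.513
Organism 6: 1 + (0.66×1 + 0.34×2.35) = 2.459
Organism 7: 1 + 2.459 = 3.459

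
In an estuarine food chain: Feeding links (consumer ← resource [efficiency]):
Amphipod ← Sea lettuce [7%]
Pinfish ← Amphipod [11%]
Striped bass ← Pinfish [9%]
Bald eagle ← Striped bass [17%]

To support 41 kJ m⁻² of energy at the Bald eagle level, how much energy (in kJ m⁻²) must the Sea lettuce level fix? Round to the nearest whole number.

Cumulative transfer efficiency: 0.07 × 0.11 × 0.09 × 0.17 = 0.00011781
Sea lettuce energy = 41 / 0.00011781 = 348018 kJ m⁻²

348018 kJ m⁻²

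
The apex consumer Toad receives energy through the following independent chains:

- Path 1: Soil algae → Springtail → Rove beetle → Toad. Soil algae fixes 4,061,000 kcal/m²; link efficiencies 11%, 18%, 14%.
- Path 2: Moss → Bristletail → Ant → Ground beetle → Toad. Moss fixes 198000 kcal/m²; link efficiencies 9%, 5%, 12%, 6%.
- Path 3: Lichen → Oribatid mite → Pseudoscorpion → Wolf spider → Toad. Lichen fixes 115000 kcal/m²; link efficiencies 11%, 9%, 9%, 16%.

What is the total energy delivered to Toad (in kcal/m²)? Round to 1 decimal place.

Path 1: 4061000 × 0.11 × 0.18 × 0.14 = 11257.092 kcal/m²
Path 2: 198000 × 0.09 × 0.05 × 0.12 × 0.06 = 6.4152 kcal/m²
Path 3: 115000 × 0.11 × 0.09 × 0.09 × 0.16 = 16.3944 kcal/m²
Total at Toad: 11257.092 + 6.4152 + 16.3944 = 11279.9016 kcal/m²

11279.9 kcal/m²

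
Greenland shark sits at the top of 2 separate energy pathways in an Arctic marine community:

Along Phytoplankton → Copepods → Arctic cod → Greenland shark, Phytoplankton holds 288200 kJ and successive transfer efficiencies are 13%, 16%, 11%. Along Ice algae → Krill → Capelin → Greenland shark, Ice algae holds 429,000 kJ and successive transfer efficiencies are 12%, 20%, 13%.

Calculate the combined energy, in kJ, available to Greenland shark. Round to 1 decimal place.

Via Phytoplankton: 288200 × 0.13 × 0.16 × 0.11 = 659.4016 kJ
Via Ice algae: 429000 × 0.12 × 0.2 × 0.13 = 1338.48 kJ
Total at Greenland shark: 659.4016 + 1338.48 = 1997.8816 kJ

1997.9 kJ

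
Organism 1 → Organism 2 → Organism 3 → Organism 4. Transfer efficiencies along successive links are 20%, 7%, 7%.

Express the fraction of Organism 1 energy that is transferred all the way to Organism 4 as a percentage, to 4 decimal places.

Product of link efficiencies: 0.2 × 0.07 × 0.07 = 0.00098
As a percentage: 0.00098 × 100 = 0.0980%

0.0980%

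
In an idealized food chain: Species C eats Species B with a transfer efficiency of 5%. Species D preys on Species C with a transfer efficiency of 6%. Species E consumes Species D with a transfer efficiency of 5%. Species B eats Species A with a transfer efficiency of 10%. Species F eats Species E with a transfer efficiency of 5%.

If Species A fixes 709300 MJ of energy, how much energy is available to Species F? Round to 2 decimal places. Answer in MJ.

0.53 MJ

Species B: 709300 × 0.1 = 70930 MJ
Species C: 70930 × 0.05 = 3546.5 MJ
Species D: 3546.5 × 0.06 = 212.79 MJ
Species E: 212.79 × 0.05 = 10.6395 MJ
Species F: 10.6395 × 0.05 = 0.531975 MJ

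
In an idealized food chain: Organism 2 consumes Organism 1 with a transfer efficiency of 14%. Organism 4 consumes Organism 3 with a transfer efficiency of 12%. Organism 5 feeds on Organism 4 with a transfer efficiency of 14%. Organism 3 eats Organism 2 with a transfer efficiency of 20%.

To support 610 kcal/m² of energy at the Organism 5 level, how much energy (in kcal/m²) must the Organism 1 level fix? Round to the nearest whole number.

1296769 kcal/m²

Cumulative transfer efficiency: 0.14 × 0.2 × 0.12 × 0.14 = 0.0004704
Organism 1 energy = 610 / 0.0004704 = 1296769 kcal/m²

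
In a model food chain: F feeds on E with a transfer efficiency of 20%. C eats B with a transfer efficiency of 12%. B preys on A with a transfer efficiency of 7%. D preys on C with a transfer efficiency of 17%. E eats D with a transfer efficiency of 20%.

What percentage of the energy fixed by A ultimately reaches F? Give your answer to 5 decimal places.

Product of link efficiencies: 0.07 × 0.12 × 0.17 × 0.2 × 0.2 = 0.00005712
As a percentage: 0.00005712 × 100 = 0.00571%

0.00571%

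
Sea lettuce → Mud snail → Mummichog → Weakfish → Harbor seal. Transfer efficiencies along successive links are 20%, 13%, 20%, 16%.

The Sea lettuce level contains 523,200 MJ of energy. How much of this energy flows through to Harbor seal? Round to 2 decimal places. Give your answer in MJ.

435.30 MJ

Mud snail: 523200 × 0.2 = 104640 MJ
Mummichog: 104640 × 0.13 = 13603.2 MJ
Weakfish: 13603.2 × 0.2 = 2720.64 MJ
Harbor seal: 2720.64 × 0.16 = 435.3024 MJ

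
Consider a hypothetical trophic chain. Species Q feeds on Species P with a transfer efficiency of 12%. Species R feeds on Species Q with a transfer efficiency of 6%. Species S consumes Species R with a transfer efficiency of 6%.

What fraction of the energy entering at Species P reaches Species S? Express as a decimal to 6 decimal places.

0.000432

Product of link efficiencies: 0.12 × 0.06 × 0.06 = 0.000432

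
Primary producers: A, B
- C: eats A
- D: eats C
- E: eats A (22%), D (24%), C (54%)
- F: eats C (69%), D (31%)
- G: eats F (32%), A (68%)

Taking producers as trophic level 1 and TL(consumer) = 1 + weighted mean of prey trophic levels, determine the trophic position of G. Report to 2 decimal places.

C: 1 + 1 = 2
D: 1 + 2 = 3
E: 1 + (0.22×1 + 0.24×3 + 0.54×2) = 3.02
F: 1 + (0.69×2 + 0.31×3) = 3.31
G: 1 + (0.32×3.31 + 0.68×1) = 2.7392

2.74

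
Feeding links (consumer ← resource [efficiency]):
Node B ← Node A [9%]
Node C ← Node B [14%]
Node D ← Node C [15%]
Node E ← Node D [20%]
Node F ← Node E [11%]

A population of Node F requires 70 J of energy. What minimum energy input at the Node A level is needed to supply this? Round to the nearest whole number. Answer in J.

Cumulative transfer efficiency: 0.09 × 0.14 × 0.15 × 0.2 × 0.11 = 0.00004158
Node A energy = 70 / 0.00004158 = 1683502 J

1683502 J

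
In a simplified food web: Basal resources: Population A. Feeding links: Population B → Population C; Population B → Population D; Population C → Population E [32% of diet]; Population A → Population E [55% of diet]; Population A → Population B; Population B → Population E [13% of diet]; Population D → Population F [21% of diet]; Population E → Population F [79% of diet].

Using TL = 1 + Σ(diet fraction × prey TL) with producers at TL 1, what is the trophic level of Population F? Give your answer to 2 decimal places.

3.82

Population B: 1 + 1 = 2
Population C: 1 + 2 = 3
Population D: 1 + 2 = 3
Population E: 1 + (0.32×3 + 0.55×1 + 0.13×2) = 2.77
Population F: 1 + (0.79×2.77 + 0.21×3) = 3.8183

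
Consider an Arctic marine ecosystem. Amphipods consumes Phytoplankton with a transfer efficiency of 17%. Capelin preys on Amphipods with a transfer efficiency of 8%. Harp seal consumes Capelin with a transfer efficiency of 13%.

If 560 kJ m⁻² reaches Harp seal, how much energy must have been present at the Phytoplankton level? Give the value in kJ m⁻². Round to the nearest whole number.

316742 kJ m⁻²

Cumulative transfer efficiency: 0.17 × 0.08 × 0.13 = 0.001768
Phytoplankton energy = 560 / 0.001768 = 316742 kJ m⁻²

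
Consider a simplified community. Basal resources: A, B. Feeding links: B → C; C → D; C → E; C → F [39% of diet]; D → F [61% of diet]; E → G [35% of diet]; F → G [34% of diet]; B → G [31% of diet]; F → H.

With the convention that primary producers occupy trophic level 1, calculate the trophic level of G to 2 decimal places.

3.59

C: 1 + 1 = 2
D: 1 + 2 = 3
E: 1 + 2 = 3
F: 1 + (0.39×2 + 0.61×3) = 3.61
G: 1 + (0.35×3 + 0.34×3.61 + 0.31×1) = 3.5874
H: 1 + 3.61 = 4.61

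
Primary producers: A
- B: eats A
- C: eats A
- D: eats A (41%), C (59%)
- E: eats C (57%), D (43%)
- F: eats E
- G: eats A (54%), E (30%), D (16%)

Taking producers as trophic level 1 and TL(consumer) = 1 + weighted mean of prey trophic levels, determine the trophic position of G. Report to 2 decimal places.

2.93

B: 1 + 1 = 2
C: 1 + 1 = 2
D: 1 + (0.41×1 + 0.59×2) = 2.59
E: 1 + (0.57×2 + 0.43×2.59) = 3.2537
F: 1 + 3.2537 = 4.2537
G: 1 + (0.54×1 + 0.3×3.2537 + 0.16×2.59) = 2.93051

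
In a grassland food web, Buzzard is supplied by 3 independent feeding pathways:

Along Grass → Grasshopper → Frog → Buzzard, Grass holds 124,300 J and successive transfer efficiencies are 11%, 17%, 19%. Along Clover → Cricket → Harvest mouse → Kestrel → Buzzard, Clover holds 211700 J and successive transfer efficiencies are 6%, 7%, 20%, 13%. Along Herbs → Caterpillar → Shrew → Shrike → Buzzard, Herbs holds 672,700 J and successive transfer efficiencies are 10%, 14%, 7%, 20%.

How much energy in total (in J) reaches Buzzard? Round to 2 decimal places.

596.60 J

Via Grass: 124300 × 0.11 × 0.17 × 0.19 = 441.6379 J
Via Clover: 211700 × 0.06 × 0.07 × 0.2 × 0.13 = 23.11764 J
Via Herbs: 672700 × 0.1 × 0.14 × 0.07 × 0.2 = 131.8492 J
Total at Buzzard: 441.6379 + 23.11764 + 131.8492 = 596.60474 J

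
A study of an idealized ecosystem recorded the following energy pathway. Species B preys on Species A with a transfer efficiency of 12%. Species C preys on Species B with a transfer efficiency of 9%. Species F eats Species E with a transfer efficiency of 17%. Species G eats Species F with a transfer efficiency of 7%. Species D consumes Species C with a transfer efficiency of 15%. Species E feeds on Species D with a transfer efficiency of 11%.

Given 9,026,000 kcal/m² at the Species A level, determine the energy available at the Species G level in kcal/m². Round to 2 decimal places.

19.14 kcal/m²

Species B: 9026000 × 0.12 = 1083120 kcal/m²
Species C: 1083120 × 0.09 = 97480.8 kcal/m²
Species D: 97480.8 × 0.15 = 14622.12 kcal/m²
Species E: 14622.12 × 0.11 = 1608.4332 kcal/m²
Species F: 1608.4332 × 0.17 = 273.433644 kcal/m²
Species G: 273.433644 × 0.07 = 19.14035508 kcal/m²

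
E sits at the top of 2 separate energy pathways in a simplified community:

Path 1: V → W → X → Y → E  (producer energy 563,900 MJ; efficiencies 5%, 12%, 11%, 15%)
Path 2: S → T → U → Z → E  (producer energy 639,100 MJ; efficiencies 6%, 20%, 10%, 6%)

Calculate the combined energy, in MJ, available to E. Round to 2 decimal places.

Path 1: 563900 × 0.05 × 0.12 × 0.11 × 0.15 = 55.8261 MJ
Path 2: 639100 × 0.06 × 0.2 × 0.1 × 0.06 = 46.0152 MJ
Total at E: 55.8261 + 46.0152 = 101.8413 MJ

101.84 MJ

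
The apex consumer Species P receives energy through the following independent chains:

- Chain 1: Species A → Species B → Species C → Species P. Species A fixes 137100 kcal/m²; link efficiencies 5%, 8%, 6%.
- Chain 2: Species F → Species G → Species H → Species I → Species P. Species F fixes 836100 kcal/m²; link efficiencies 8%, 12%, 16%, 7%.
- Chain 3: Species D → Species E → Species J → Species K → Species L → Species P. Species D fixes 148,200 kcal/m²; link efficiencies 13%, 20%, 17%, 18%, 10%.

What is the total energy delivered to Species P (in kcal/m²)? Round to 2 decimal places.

134.59 kcal/m²

Chain 1: 137100 × 0.05 × 0.08 × 0.06 = 32.904 kcal/m²
Chain 2: 836100 × 0.08 × 0.12 × 0.16 × 0.07 = 89.897472 kcal/m²
Chain 3: 148200 × 0.13 × 0.2 × 0.17 × 0.18 × 0.1 = 11.790792 kcal/m²
Total at Species P: 32.904 + 89.897472 + 11.790792 = 134.592264 kcal/m²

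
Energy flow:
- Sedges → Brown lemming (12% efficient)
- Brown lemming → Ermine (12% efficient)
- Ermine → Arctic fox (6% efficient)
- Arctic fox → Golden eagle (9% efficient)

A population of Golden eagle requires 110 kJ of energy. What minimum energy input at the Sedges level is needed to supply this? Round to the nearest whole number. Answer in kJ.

Cumulative transfer efficiency: 0.12 × 0.12 × 0.06 × 0.09 = 0.00007776
Sedges energy = 110 / 0.00007776 = 1414609 kJ

1414609 kJ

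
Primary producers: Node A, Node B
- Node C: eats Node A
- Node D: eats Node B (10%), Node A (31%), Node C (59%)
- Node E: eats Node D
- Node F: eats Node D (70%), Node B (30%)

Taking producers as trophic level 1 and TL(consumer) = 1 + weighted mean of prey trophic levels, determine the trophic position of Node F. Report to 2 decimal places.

Node C: 1 + 1 = 2
Node D: 1 + (0.1×1 + 0.31×1 + 0.59×2) = 2.59
Node E: 1 + 2.59 = 3.59
Node F: 1 + (0.7×2.59 + 0.3×1) = 3.113

3.11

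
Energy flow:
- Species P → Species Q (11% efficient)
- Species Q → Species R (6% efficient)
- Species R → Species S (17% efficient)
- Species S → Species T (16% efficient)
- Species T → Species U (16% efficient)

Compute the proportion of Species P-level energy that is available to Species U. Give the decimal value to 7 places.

0.0000287

Product of link efficiencies: 0.11 × 0.06 × 0.17 × 0.16 × 0.16 = 0.0000287232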